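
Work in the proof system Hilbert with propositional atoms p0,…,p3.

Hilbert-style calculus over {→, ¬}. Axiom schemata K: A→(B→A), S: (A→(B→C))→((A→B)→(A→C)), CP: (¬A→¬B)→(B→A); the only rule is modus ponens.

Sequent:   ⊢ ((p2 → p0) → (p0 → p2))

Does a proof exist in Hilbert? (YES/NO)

Truth-table refutation:
  v=0000: Γ:[] Δ:[((p2 → p0) → (p0 → p2))=T] refutes=False
  v=0001: Γ:[] Δ:[((p2 → p0) → (p0 → p2))=T] refutes=False
  v=0010: Γ:[] Δ:[((p2 → p0) → (p0 → p2))=T] refutes=False
  v=0011: Γ:[] Δ:[((p2 → p0) → (p0 → p2))=T] refutes=False
  v=0100: Γ:[] Δ:[((p2 → p0) → (p0 → p2))=T] refutes=False
  v=0101: Γ:[] Δ:[((p2 → p0) → (p0 → p2))=T] refutes=False
  v=0110: Γ:[] Δ:[((p2 → p0) → (p0 → p2))=T] refutes=False
  v=0111: Γ:[] Δ:[((p2 → p0) → (p0 → p2))=T] refutes=False
  v=1000: Γ:[] Δ:[((p2 → p0) → (p0 → p2))=F] refutes=True  ← countermodel

Result: NO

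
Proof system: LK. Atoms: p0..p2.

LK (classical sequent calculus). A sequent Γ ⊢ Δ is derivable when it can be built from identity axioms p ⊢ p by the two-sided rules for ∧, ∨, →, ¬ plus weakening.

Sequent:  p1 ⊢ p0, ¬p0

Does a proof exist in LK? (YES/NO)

Proof tree:
[WL] p1 ⊢ p0, ¬p0
  [¬R]  ⊢ p0, ¬p0
    [Ax] p0 ⊢ p0

Result: YES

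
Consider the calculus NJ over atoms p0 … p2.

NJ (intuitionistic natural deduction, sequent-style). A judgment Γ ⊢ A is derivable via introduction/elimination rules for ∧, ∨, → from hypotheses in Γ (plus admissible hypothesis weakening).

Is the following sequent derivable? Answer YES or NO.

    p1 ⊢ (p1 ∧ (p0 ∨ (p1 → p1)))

Proof tree:
[∧I] p1 ⊢ (p1 ∧ (p0 ∨ (p1 → p1)))
  [Ax] p1 ⊢ p1
  [∨I₂]  ⊢ (p0 ∨ (p1 → p1))
    [→I]  ⊢ (p1 → p1)
      [Ax] p1 ⊢ p1

Result: YES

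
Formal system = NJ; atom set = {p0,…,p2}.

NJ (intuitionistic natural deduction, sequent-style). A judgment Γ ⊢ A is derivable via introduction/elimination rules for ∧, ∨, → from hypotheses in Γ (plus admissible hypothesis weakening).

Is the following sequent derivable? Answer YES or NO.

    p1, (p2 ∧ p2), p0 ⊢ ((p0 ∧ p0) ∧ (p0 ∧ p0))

Derivation (root first):
[∧I] p1, (p2 ∧ p2), p0 ⊢ ((p0 ∧ p0) ∧ (p0 ∧ p0))
  [Wk] p0, (p2 ∧ p2), p1 ⊢ (p0 ∧ p0)
    [Wk] p0, (p2 ∧ p2) ⊢ (p0 ∧ p0)
      [∧I] p0 ⊢ (p0 ∧ p0)
        [Ax] p0 ⊢ p0
        [Ax] p0 ⊢ p0
  [Wk] p0, (p2 ∧ p2), p1 ⊢ (p0 ∧ p0)
    [Wk] p0, (p2 ∧ p2) ⊢ (p0 ∧ p0)
      [∧I] p0 ⊢ (p0 ∧ p0)
        [Ax] p0 ⊢ p0
        [Ax] p0 ⊢ p0

Result: YES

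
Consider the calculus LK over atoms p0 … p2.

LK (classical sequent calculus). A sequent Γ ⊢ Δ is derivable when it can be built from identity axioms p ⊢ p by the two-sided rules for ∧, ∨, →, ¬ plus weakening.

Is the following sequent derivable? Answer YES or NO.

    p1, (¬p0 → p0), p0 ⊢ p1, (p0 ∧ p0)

Proof tree:
[∧R] p1, (¬p0 → p0), p0 ⊢ p1, (p0 ∧ p0)
  [→L] p1, (¬p0 → p0) ⊢ p1, p0
    [¬R]  ⊢ p0, ¬p0
      [Ax] p0 ⊢ p0
    [WL] p1, p0 ⊢ p1
      [Ax] p1 ⊢ p1
  [Ax] p0 ⊢ p0

Result: YES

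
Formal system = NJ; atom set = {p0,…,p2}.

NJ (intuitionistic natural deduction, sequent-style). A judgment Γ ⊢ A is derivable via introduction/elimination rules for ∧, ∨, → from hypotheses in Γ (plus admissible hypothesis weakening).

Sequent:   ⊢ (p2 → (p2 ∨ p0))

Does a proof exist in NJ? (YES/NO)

Derivation (root first):
[→I]  ⊢ (p2 → (p2 ∨ p0))
  [∨I₁] p2 ⊢ (p2 ∨ p0)
    [Ax] p2 ⊢ p2

Result: YES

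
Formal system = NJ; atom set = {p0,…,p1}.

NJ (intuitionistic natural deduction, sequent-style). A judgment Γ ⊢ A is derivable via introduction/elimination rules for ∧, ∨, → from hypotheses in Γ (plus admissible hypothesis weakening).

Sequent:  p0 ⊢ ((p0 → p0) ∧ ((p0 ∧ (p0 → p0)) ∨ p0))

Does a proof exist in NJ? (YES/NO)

Derivation (root first):
[∧I] p0 ⊢ ((p0 → p0) ∧ ((p0 ∧ (p0 → p0)) ∨ p0))
  [→I]  ⊢ (p0 → p0)
    [Ax] p0 ⊢ p0
  [∨I₁] p0 ⊢ ((p0 ∧ (p0 → p0)) ∨ p0)
    [∧I] p0 ⊢ (p0 ∧ (p0 → p0))
      [Ax] p0 ⊢ p0
      [→I]  ⊢ (p0 → p0)
        [Ax] p0 ⊢ p0

Result: YES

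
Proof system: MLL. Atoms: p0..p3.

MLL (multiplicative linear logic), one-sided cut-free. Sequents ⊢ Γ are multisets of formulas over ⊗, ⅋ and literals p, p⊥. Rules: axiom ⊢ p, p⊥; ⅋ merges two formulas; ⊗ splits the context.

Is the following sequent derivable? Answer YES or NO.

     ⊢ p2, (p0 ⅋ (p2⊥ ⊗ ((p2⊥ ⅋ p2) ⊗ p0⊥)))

Derivation trace:
[⅋]  ⊢ p2, (p0 ⅋ (p2⊥ ⊗ ((p2⊥ ⅋ p2) ⊗ p0⊥)))
  [⊗]  ⊢ p2, p0, (p2⊥ ⊗ ((p2⊥ ⅋ p2) ⊗ p0⊥))
    [Ax]  ⊢ p2, p2⊥
    [⊗]  ⊢ p0, ((p2⊥ ⅋ p2) ⊗ p0⊥)
      [⅋]  ⊢ (p2⊥ ⅋ p2)
        [Ax]  ⊢ p2, p2⊥
      [Ax]  ⊢ p0, p0⊥

Result: YES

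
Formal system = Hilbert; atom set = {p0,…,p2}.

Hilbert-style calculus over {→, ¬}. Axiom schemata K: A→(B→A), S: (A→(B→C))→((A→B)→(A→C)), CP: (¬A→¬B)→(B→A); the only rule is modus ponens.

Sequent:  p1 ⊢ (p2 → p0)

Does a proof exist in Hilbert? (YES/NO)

Truth-table refutation:
  v=000: Γ:[p1=F] Δ:[(p2 → p0)=T] refutes=False
  v=001: Γ:[p1=F] Δ:[(p2 → p0)=F] refutes=False
  v=010: Γ:[p1=T] Δ:[(p2 → p0)=T] refutes=False
  v=011: Γ:[p1=T] Δ:[(p2 → p0)=F] refutes=True  ← countermodel

Result: NO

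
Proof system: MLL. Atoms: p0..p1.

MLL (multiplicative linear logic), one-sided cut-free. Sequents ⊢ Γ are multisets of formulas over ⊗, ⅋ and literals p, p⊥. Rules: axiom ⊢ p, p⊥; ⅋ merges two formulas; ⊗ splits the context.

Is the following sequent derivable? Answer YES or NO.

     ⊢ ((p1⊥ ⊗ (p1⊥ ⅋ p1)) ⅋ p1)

Proof tree:
[⅋]  ⊢ ((p1⊥ ⊗ (p1⊥ ⅋ p1)) ⅋ p1)
  [⊗]  ⊢ p1, (p1⊥ ⊗ (p1⊥ ⅋ p1))
    [Ax]  ⊢ p1, p1⊥
    [⅋]  ⊢ (p1⊥ ⅋ p1)
      [Ax]  ⊢ p1, p1⊥

Result: YES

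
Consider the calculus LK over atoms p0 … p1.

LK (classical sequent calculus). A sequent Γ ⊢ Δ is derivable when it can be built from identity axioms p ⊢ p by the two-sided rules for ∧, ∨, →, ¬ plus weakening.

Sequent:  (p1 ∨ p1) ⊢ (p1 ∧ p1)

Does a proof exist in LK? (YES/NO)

Derivation trace:
[∧R] (p1 ∨ p1) ⊢ (p1 ∧ p1)
  [∨L] (p1 ∨ p1) ⊢ p1
    [Ax] p1 ⊢ p1
    [Ax] p1 ⊢ p1
  [∨L] (p1 ∨ p1) ⊢ p1
    [Ax] p1 ⊢ p1
    [Ax] p1 ⊢ p1

Result: YES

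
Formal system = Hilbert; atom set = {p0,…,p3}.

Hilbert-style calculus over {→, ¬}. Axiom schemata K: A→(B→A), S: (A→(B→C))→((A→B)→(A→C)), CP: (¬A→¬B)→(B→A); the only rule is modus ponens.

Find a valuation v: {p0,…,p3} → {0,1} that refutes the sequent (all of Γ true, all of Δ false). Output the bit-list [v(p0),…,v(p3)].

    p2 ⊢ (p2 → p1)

Truth-table refutation:
  v=0000: Γ:[p2=F] Δ:[(p2 → p1)=T] refutes=False
  v=0001: Γ:[p2=F] Δ:[(p2 → p1)=T] refutes=False
  v=0010: Γ:[p2=T] Δ:[(p2 → p1)=F] refutes=True  ← countermodel

Result: [0, 0, 1, 0]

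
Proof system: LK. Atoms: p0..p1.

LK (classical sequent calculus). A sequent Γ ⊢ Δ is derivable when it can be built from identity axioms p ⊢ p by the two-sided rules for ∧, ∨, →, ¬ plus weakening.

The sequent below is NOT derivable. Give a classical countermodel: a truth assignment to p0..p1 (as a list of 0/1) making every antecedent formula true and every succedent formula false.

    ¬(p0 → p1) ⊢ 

Search for a countermodel by truth-table:
  v=00: Γ:[¬(p0 → p1)=F] Δ:[] refutes=False
  v=01: Γ:[¬(p0 → p1)=F] Δ:[] refutes=False
  v=10: Γ:[¬(p0 → p1)=T] Δ:[] refutes=True  ← countermodel

Result: [1, 0]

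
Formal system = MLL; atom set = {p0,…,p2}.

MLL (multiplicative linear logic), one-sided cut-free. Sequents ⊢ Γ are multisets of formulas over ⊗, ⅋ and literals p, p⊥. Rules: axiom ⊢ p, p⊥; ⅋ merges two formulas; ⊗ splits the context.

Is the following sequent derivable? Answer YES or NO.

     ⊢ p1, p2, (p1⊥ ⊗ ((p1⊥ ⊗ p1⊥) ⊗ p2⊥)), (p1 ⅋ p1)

Proof tree:
[⅋]  ⊢ p1, p2, (p1⊥ ⊗ ((p1⊥ ⊗ p1⊥) ⊗ p2⊥)), (p1 ⅋ p1)
  [⊗]  ⊢ p1, p1, p1, p2, (p1⊥ ⊗ ((p1⊥ ⊗ p1⊥) ⊗ p2⊥))
    [Ax]  ⊢ p1, p1⊥
    [⊗]  ⊢ p1, p1, p2, ((p1⊥ ⊗ p1⊥) ⊗ p2⊥)
      [⊗]  ⊢ p1, p1, (p1⊥ ⊗ p1⊥)
        [Ax]  ⊢ p1, p1⊥
        [Ax]  ⊢ p1, p1⊥
      [Ax]  ⊢ p2, p2⊥

Result: YES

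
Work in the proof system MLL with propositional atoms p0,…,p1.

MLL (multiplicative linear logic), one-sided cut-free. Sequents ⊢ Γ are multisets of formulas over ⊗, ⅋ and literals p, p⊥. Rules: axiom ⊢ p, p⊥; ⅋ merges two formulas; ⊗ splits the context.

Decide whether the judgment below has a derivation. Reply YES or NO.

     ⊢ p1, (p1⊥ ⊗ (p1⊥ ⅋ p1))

Derivation (root first):
[⊗]  ⊢ p1, (p1⊥ ⊗ (p1⊥ ⅋ p1))
  [Ax]  ⊢ p1, p1⊥
  [⅋]  ⊢ (p1⊥ ⅋ p1)
    [Ax]  ⊢ p1, p1⊥

Result: YES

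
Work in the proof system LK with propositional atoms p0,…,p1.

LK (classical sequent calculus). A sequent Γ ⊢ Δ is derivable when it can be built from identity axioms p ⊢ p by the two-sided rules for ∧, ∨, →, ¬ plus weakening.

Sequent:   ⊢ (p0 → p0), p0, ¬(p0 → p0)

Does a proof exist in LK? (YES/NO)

Derivation (root first):
[¬R]  ⊢ (p0 → p0), p0, ¬(p0 → p0)
  [→L] (p0 → p0) ⊢ (p0 → p0), p0
    [WR]  ⊢ (p0 → p0), p0
      [→R]  ⊢ (p0 → p0)
        [Ax] p0 ⊢ p0
    [Ax] p0 ⊢ p0

Result: YES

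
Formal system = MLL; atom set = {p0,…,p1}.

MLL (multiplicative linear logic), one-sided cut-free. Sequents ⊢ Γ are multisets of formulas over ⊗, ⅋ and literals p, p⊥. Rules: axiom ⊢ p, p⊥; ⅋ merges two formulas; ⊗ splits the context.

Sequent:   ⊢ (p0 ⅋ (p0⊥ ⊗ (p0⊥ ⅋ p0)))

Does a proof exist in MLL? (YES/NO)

Proof tree:
[⅋]  ⊢ (p0 ⅋ (p0⊥ ⊗ (p0⊥ ⅋ p0)))
  [⊗]  ⊢ p0, (p0⊥ ⊗ (p0⊥ ⅋ p0))
    [Ax]  ⊢ p0, p0⊥
    [⅋]  ⊢ (p0⊥ ⅋ p0)
      [Ax]  ⊢ p0, p0⊥

Result: YES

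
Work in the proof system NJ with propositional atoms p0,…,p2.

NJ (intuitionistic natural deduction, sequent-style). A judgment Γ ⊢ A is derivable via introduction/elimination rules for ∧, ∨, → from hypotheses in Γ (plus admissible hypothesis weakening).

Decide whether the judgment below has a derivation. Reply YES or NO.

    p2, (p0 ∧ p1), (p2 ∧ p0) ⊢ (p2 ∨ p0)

Derivation trace:
[∨I₁] p2, (p0 ∧ p1), (p2 ∧ p0) ⊢ (p2 ∨ p0)
  [Wk] p2, (p0 ∧ p1), (p2 ∧ p0) ⊢ p2
    [Wk] p2, (p0 ∧ p1) ⊢ p2
      [Ax] p2 ⊢ p2

Result: YES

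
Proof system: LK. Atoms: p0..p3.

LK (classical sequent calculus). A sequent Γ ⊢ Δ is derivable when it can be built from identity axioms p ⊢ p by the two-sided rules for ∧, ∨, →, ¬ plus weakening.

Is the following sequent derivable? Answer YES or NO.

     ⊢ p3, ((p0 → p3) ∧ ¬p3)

Truth-table refutation:
  v=0000: Γ:[] Δ:[p3=F, ((p0 → p3) ∧ ¬p3)=T] refutes=False
  v=0001: Γ:[] Δ:[p3=T, ((p0 → p3) ∧ ¬p3)=F] refutes=False
  v=0010: Γ:[] Δ:[p3=F, ((p0 → p3) ∧ ¬p3)=T] refutes=False
  v=0011: Γ:[] Δ:[p3=T, ((p0 → p3) ∧ ¬p3)=F] refutes=False
  v=0100: Γ:[] Δ:[p3=F, ((p0 → p3) ∧ ¬p3)=T] refutes=False
  v=0101: Γ:[] Δ:[p3=T, ((p0 → p3) ∧ ¬p3)=F] refutes=False
  v=0110: Γ:[] Δ:[p3=F, ((p0 → p3) ∧ ¬p3)=T] refutes=False
  v=0111: Γ:[] Δ:[p3=T, ((p0 → p3) ∧ ¬p3)=F] refutes=False
  v=1000: Γ:[] Δ:[p3=F, ((p0 → p3) ∧ ¬p3)=F] refutes=True  ← countermodel

Result: NO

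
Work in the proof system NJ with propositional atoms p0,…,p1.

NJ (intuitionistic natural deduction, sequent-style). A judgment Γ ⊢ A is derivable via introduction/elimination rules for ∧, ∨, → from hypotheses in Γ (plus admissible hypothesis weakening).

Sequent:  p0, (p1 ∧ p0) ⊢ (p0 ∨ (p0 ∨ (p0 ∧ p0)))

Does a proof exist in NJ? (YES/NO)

Derivation trace:
[∨I₂] p0, (p1 ∧ p0) ⊢ (p0 ∨ (p0 ∨ (p0 ∧ p0)))
  [∨I₂] p0, (p1 ∧ p0) ⊢ (p0 ∨ (p0 ∧ p0))
    [Wk] p0, (p1 ∧ p0) ⊢ (p0 ∧ p0)
      [∧I] p0 ⊢ (p0 ∧ p0)
        [Ax] p0 ⊢ p0
        [Ax] p0 ⊢ p0

Result: YES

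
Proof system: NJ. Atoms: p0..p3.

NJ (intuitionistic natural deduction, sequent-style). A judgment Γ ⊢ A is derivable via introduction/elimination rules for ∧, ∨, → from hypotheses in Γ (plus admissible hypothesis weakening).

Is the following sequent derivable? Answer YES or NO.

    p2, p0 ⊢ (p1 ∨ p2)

Derivation trace:
[∨I₂] p2, p0 ⊢ (p1 ∨ p2)
  [Wk] p2, p0 ⊢ p2
    [Ax] p2 ⊢ p2

Result: YES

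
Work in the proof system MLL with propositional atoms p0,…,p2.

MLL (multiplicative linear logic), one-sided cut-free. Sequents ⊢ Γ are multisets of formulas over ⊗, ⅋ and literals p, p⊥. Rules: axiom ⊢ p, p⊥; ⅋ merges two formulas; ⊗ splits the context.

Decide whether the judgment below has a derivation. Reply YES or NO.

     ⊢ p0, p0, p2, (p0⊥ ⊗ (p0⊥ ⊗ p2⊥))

Derivation (root first):
[⊗]  ⊢ p0, p0, p2, (p0⊥ ⊗ (p0⊥ ⊗ p2⊥))
  [Ax]  ⊢ p0, p0⊥
  [⊗]  ⊢ p0, p2, (p0⊥ ⊗ p2⊥)
    [Ax]  ⊢ p0, p0⊥
    [Ax]  ⊢ p2, p2⊥

Result: YES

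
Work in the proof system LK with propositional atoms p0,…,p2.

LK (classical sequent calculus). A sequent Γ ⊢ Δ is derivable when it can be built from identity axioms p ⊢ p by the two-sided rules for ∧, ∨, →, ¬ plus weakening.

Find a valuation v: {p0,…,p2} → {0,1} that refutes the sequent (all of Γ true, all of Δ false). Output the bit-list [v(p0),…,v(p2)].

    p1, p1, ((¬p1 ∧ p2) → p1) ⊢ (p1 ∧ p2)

Enumerate valuations to refute Γ ⊢ Δ:
  v=000: Γ:[p1=F, p1=F, ((¬p1 ∧ p2) → p1)=T] Δ:[(p1 ∧ p2)=F] refutes=False
  v=001: Γ:[p1=F, p1=F, ((¬p1 ∧ p2) → p1)=F] Δ:[(p1 ∧ p2)=F] refutes=False
  v=010: Γ:[p1=T, p1=T, ((¬p1 ∧ p2) → p1)=T] Δ:[(p1 ∧ p2)=F] refutes=True  ← countermodel

Result: [0, 1, 0]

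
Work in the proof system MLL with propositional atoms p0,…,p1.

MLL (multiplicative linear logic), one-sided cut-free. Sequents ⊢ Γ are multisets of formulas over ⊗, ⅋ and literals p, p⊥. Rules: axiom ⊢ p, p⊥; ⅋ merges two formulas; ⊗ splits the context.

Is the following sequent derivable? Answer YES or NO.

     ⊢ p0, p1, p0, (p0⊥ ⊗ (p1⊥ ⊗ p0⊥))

Derivation trace:
[⊗]  ⊢ p0, p1, p0, (p0⊥ ⊗ (p1⊥ ⊗ p0⊥))
  [Ax]  ⊢ p0, p0⊥
  [⊗]  ⊢ p1, p0, (p1⊥ ⊗ p0⊥)
    [Ax]  ⊢ p1, p1⊥
    [Ax]  ⊢ p0, p0⊥

Result: YES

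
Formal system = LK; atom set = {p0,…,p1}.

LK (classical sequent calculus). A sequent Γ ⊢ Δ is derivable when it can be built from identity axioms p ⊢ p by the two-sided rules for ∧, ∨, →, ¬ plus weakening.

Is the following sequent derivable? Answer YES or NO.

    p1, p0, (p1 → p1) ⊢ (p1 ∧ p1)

Derivation (root first):
[→L] p1, p0, (p1 → p1) ⊢ (p1 ∧ p1)
  [WL] p1, p0 ⊢ p1
    [Ax] p1 ⊢ p1
  [∧R] p1 ⊢ (p1 ∧ p1)
    [Ax] p1 ⊢ p1
    [Ax] p1 ⊢ p1

Result: YES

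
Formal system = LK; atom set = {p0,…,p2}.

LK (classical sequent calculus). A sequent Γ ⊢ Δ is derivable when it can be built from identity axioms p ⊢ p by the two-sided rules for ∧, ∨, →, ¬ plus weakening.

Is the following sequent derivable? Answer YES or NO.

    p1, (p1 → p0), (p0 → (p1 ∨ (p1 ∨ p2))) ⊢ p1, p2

Derivation trace:
[→L] p1, (p1 → p0), (p0 → (p1 ∨ (p1 ∨ p2))) ⊢ p1, p2
  [→L] p1, (p1 → p0) ⊢ p0
    [Ax] p1 ⊢ p1
    [Ax] p0 ⊢ p0
  [∨L] (p1 ∨ (p1 ∨ p2)) ⊢ p1, p2
    [Ax] p1 ⊢ p1
    [∨L] (p1 ∨ p2) ⊢ p1, p2
      [Ax] p1 ⊢ p1
      [Ax] p2 ⊢ p2

Result: YES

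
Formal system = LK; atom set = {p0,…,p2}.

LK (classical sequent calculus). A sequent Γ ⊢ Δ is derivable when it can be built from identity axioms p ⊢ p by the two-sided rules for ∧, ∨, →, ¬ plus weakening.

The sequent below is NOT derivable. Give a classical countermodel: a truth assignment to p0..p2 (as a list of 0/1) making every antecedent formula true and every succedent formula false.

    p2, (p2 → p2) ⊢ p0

Search for a countermodel by truth-table:
  v=000: Γ:[p2=F, (p2 → p2)=T] Δ:[p0=F] refutes=False
  v=001: Γ:[p2=T, (p2 → p2)=T] Δ:[p0=F] refutes=True  ← countermodel

Result: [0, 0, 1]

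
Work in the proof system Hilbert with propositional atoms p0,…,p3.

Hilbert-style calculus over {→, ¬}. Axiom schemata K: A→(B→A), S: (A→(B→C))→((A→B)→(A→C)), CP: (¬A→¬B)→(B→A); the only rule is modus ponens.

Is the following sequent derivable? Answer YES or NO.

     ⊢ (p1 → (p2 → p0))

Search for a countermodel by truth-table:
  v=0000: Γ:[] Δ:[(p1 → (p2 → p0))=T] refutes=False
  v=0001: Γ:[] Δ:[(p1 → (p2 → p0))=T] refutes=False
  v=0010: Γ:[] Δ:[(p1 → (p2 → p0))=T] refutes=False
  v=0011: Γ:[] Δ:[(p1 → (p2 → p0))=T] refutes=False
  v=0100: Γ:[] Δ:[(p1 → (p2 → p0))=T] refutes=False
  v=0101: Γ:[] Δ:[(p1 → (p2 → p0))=T] refutes=False
  v=0110: Γ:[] Δ:[(p1 → (p2 → p0))=F] refutes=True  ← countermodel

Result: NO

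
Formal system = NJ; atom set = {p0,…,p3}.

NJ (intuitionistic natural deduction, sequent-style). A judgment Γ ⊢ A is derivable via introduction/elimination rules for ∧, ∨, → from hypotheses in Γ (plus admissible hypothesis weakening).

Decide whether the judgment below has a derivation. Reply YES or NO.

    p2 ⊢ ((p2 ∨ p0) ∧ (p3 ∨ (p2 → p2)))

Derivation trace:
[∧I] p2 ⊢ ((p2 ∨ p0) ∧ (p3 ∨ (p2 → p2)))
  [∨I₁] p2 ⊢ (p2 ∨ p0)
    [Ax] p2 ⊢ p2
  [∨I₂]  ⊢ (p3 ∨ (p2 → p2))
    [→I]  ⊢ (p2 → p2)
      [Ax] p2 ⊢ p2

Result: YES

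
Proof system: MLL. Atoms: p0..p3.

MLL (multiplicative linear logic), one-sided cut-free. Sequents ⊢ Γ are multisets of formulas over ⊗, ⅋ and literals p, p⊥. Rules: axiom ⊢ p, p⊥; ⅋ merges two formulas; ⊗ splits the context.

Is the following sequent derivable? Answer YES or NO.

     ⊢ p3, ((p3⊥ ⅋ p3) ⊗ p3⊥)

Proof tree:
[⊗]  ⊢ p3, ((p3⊥ ⅋ p3) ⊗ p3⊥)
  [⅋]  ⊢ (p3⊥ ⅋ p3)
    [Ax]  ⊢ p3, p3⊥
  [Ax]  ⊢ p3, p3⊥

Result: YES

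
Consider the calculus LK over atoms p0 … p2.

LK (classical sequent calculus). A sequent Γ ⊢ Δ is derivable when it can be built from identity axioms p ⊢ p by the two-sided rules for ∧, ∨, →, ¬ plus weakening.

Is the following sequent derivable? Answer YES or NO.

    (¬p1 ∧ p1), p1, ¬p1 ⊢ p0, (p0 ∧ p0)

Derivation (root first):
[∧R] (¬p1 ∧ p1), p1, ¬p1 ⊢ p0, (p0 ∧ p0)
  [∧L] (¬p1 ∧ p1) ⊢ p0
    [¬L] p1, ¬p1 ⊢ p0
      [WR] p1 ⊢ p1, p0
        [Ax] p1 ⊢ p1
  [WR] p1, ¬p1 ⊢ p0, p0
    [¬L] p1, ¬p1 ⊢ p0
      [WR] p1 ⊢ p1, p0
        [Ax] p1 ⊢ p1

Result: YES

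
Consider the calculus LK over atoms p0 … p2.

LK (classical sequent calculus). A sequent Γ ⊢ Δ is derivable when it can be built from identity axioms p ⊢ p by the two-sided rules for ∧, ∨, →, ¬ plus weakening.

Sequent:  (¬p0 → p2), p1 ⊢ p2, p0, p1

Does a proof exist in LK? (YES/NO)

Derivation trace:
[WR] (¬p0 → p2), p1 ⊢ p2, p0, p1
  [WL] (¬p0 → p2), p1 ⊢ p2, p0
    [→L] (¬p0 → p2) ⊢ p2, p0
      [¬R]  ⊢ p0, ¬p0
        [Ax] p0 ⊢ p0
      [Ax] p2 ⊢ p2

Result: YES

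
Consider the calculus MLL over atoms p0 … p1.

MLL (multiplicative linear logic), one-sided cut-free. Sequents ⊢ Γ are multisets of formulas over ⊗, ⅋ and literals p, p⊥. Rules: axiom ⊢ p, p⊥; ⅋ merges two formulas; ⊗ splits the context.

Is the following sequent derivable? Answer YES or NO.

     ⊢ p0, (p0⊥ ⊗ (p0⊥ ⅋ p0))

Proof tree:
[⊗]  ⊢ p0, (p0⊥ ⊗ (p0⊥ ⅋ p0))
  [Ax]  ⊢ p0, p0⊥
  [⅋]  ⊢ (p0⊥ ⅋ p0)
    [Ax]  ⊢ p0, p0⊥

Result: YES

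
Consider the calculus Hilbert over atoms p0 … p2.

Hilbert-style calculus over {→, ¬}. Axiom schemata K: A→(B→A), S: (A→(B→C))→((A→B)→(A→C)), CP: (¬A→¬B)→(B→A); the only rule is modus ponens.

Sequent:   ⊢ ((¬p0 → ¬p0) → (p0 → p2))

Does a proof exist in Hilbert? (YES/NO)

Truth-table refutation:
  v=000: Γ:[] Δ:[((¬p0 → ¬p0) → (p0 → p2))=T] refutes=False
  v=001: Γ:[] Δ:[((¬p0 → ¬p0) → (p0 → p2))=T] refutes=False
  v=010: Γ:[] Δ:[((¬p0 → ¬p0) → (p0 → p2))=T] refutes=False
  v=011: Γ:[] Δ:[((¬p0 → ¬p0) → (p0 → p2))=T] refutes=False
  v=100: Γ:[] Δ:[((¬p0 → ¬p0) → (p0 → p2))=F] refutes=True  ← countermodel

Result: NO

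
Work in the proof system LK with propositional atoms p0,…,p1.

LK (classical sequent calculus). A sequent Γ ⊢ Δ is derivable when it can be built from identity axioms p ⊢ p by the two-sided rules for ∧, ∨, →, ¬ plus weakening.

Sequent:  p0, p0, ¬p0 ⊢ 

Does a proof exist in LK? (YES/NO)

Derivation trace:
[¬L] p0, p0, ¬p0 ⊢ 
  [WL] p0, p0 ⊢ p0
    [Ax] p0 ⊢ p0

Result: YES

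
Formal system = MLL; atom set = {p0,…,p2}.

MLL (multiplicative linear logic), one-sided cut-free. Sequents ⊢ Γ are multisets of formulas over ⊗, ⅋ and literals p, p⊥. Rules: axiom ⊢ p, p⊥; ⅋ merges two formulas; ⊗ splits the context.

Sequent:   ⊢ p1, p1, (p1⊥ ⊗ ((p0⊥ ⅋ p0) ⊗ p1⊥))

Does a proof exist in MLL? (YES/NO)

Derivation trace:
[⊗]  ⊢ p1, p1, (p1⊥ ⊗ ((p0⊥ ⅋ p0) ⊗ p1⊥))
  [Ax]  ⊢ p1, p1⊥
  [⊗]  ⊢ p1, ((p0⊥ ⅋ p0) ⊗ p1⊥)
    [⅋]  ⊢ (p0⊥ ⅋ p0)
      [Ax]  ⊢ p0, p0⊥
    [Ax]  ⊢ p1, p1⊥

Result: YES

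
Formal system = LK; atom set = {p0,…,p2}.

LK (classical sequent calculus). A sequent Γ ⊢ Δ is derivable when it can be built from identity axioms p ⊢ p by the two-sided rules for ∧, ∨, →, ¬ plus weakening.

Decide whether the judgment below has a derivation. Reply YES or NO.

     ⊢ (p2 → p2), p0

Derivation trace:
[WR]  ⊢ (p2 → p2), p0
  [→R]  ⊢ (p2 → p2)
    [Ax] p2 ⊢ p2

Result: YES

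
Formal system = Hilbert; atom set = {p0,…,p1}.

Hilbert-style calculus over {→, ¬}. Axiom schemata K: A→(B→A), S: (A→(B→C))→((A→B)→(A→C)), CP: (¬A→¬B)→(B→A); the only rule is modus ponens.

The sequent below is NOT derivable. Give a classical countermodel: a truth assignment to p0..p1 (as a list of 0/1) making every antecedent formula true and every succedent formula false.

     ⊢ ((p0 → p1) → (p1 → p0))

Search for a countermodel by truth-table:
  v=00: Γ:[] Δ:[((p0 → p1) → (p1 → p0))=T] refutes=False
  v=01: Γ:[] Δ:[((p0 → p1) → (p1 → p0))=F] refutes=True  ← countermodel

Result: [0, 1]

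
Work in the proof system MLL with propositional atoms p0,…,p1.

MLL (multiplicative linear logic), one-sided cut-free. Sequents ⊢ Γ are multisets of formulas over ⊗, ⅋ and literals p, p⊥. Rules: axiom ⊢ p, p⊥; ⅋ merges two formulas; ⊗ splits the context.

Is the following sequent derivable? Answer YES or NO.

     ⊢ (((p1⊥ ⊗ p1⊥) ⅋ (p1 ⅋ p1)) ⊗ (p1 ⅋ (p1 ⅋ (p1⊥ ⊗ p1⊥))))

Derivation trace:
[⊗]  ⊢ (((p1⊥ ⊗ p1⊥) ⅋ (p1 ⅋ p1)) ⊗ (p1 ⅋ (p1 ⅋ (p1⊥ ⊗ p1⊥))))
  [⅋]  ⊢ ((p1⊥ ⊗ p1⊥) ⅋ (p1 ⅋ p1))
    [⅋]  ⊢ (p1⊥ ⊗ p1⊥), (p1 ⅋ p1)
      [⊗]  ⊢ p1, p1, (p1⊥ ⊗ p1⊥)
        [Ax]  ⊢ p1, p1⊥
        [Ax]  ⊢ p1, p1⊥
  [⅋]  ⊢ (p1 ⅋ (p1 ⅋ (p1⊥ ⊗ p1⊥)))
    [⅋]  ⊢ p1, (p1 ⅋ (p1⊥ ⊗ p1⊥))
      [⊗]  ⊢ p1, p1, (p1⊥ ⊗ p1⊥)
        [Ax]  ⊢ p1, p1⊥
        [Ax]  ⊢ p1, p1⊥

Result: YES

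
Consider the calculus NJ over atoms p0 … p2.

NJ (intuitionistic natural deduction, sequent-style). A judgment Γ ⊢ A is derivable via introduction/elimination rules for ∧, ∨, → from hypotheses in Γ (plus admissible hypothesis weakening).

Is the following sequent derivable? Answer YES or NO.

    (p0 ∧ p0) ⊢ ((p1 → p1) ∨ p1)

Derivation trace:
[Wk] (p0 ∧ p0) ⊢ ((p1 → p1) ∨ p1)
  [∨I₁]  ⊢ ((p1 → p1) ∨ p1)
    [→I]  ⊢ (p1 → p1)
      [Ax] p1 ⊢ p1

Result: YES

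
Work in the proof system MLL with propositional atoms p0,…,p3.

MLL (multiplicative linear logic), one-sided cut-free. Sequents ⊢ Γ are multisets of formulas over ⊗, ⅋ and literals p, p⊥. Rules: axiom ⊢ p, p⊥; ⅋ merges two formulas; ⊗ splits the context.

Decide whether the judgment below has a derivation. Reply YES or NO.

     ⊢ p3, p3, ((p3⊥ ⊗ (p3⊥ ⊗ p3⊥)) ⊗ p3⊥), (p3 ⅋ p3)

Proof tree:
[⅋]  ⊢ p3, p3, ((p3⊥ ⊗ (p3⊥ ⊗ p3⊥)) ⊗ p3⊥), (p3 ⅋ p3)
  [⊗]  ⊢ p3, p3, p3, p3, ((p3⊥ ⊗ (p3⊥ ⊗ p3⊥)) ⊗ p3⊥)
    [⊗]  ⊢ p3, p3, p3, (p3⊥ ⊗ (p3⊥ ⊗ p3⊥))
      [Ax]  ⊢ p3, p3⊥
      [⊗]  ⊢ p3, p3, (p3⊥ ⊗ p3⊥)
        [Ax]  ⊢ p3, p3⊥
        [Ax]  ⊢ p3, p3⊥
    [Ax]  ⊢ p3, p3⊥

Result: YES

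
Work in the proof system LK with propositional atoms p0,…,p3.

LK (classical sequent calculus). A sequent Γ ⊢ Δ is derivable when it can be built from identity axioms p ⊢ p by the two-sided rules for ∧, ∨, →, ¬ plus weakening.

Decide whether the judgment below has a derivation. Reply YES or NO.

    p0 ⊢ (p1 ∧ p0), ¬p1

Derivation trace:
[¬R] p0 ⊢ (p1 ∧ p0), ¬p1
  [∧R] p1, p0 ⊢ (p1 ∧ p0)
    [Ax] p1 ⊢ p1
    [Ax] p0 ⊢ p0

Result: YES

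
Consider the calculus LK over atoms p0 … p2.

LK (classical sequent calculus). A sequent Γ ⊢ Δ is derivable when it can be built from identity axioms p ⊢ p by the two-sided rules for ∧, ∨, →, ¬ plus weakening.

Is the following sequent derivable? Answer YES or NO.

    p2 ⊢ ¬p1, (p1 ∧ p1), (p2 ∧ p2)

Derivation (root first):
[∧R] p2 ⊢ ¬p1, (p1 ∧ p1), (p2 ∧ p2)
  [WR]  ⊢ (p1 ∧ p1), ¬p1, p2
    [¬R]  ⊢ (p1 ∧ p1), ¬p1
      [∧R] p1 ⊢ (p1 ∧ p1)
        [Ax] p1 ⊢ p1
        [Ax] p1 ⊢ p1
  [Ax] p2 ⊢ p2

Result: YES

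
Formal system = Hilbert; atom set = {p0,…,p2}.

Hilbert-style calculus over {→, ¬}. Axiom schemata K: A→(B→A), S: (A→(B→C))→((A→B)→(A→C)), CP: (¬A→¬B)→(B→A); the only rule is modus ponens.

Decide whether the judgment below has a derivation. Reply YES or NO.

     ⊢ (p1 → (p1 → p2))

Truth-table refutation:
  v=000: Γ:[] Δ:[(p1 → (p1 → p2))=T] refutes=False
  v=001: Γ:[] Δ:[(p1 → (p1 → p2))=T] refutes=False
  v=010: Γ:[] Δ:[(p1 → (p1 → p2))=F] refutes=True  ← countermodel

Result: NO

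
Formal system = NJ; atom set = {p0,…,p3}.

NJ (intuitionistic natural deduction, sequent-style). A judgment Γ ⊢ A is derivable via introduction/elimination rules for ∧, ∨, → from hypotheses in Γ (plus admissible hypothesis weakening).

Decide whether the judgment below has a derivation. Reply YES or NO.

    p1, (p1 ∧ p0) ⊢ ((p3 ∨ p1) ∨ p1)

Derivation (root first):
[∨I₁] p1, (p1 ∧ p0) ⊢ ((p3 ∨ p1) ∨ p1)
  [∨I₂] p1, (p1 ∧ p0) ⊢ (p3 ∨ p1)
    [Wk] p1, (p1 ∧ p0) ⊢ p1
      [Ax] p1 ⊢ p1

Result: YES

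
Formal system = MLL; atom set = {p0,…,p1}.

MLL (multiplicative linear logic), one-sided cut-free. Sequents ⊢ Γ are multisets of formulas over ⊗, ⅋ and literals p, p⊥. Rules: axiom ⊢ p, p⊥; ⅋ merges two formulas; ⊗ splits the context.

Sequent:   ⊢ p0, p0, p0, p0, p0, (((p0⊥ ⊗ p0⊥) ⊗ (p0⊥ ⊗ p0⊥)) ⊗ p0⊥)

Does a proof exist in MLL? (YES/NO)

Derivation (root first):
[⊗]  ⊢ p0, p0, p0, p0, p0, (((p0⊥ ⊗ p0⊥) ⊗ (p0⊥ ⊗ p0⊥)) ⊗ p0⊥)
  [⊗]  ⊢ p0, p0, p0, p0, ((p0⊥ ⊗ p0⊥) ⊗ (p0⊥ ⊗ p0⊥))
    [⊗]  ⊢ p0, p0, (p0⊥ ⊗ p0⊥)
      [Ax]  ⊢ p0, p0⊥
      [Ax]  ⊢ p0, p0⊥
    [⊗]  ⊢ p0, p0, (p0⊥ ⊗ p0⊥)
      [Ax]  ⊢ p0, p0⊥
      [Ax]  ⊢ p0, p0⊥
  [Ax]  ⊢ p0, p0⊥

Result: YES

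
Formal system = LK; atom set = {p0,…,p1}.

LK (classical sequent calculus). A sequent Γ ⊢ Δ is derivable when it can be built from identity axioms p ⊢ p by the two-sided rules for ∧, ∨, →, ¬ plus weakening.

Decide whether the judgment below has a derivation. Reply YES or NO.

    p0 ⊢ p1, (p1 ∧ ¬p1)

Enumerate valuations to refute Γ ⊢ Δ:
  v=00: Γ:[p0=F] Δ:[p1=F, (p1 ∧ ¬p1)=F] refutes=False
  v=01: Γ:[p0=F] Δ:[p1=T, (p1 ∧ ¬p1)=F] refutes=False
  v=10: Γ:[p0=T] Δ:[p1=F, (p1 ∧ ¬p1)=F] refutes=True  ← countermodel

Result: NO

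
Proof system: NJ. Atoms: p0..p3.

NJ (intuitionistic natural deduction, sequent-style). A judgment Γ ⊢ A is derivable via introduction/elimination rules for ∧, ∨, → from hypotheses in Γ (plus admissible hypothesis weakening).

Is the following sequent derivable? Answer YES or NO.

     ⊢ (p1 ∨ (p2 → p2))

Proof tree:
[∨I₂]  ⊢ (p1 ∨ (p2 → p2))
  [→I]  ⊢ (p2 → p2)
    [Ax] p2 ⊢ p2

Result: YES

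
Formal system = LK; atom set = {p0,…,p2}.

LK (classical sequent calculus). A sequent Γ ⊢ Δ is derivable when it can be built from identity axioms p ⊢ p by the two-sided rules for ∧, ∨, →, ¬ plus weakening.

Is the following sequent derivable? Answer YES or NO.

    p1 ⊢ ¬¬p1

Proof tree:
[¬R] p1 ⊢ ¬¬p1
  [¬L] p1, ¬p1 ⊢ 
    [Ax] p1 ⊢ p1

Result: YES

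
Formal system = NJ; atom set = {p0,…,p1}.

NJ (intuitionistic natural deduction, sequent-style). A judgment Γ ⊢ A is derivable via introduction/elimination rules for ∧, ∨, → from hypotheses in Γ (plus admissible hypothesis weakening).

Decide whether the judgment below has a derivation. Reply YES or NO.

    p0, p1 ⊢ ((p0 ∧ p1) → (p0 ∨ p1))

Proof tree:
[Wk] p0, p1 ⊢ ((p0 ∧ p1) → (p0 ∨ p1))
  [→I] p0 ⊢ ((p0 ∧ p1) → (p0 ∨ p1))
    [Wk] p0, (p0 ∧ p1) ⊢ (p0 ∨ p1)
      [∨I₁] p0 ⊢ (p0 ∨ p1)
        [Ax] p0 ⊢ p0

Result: YES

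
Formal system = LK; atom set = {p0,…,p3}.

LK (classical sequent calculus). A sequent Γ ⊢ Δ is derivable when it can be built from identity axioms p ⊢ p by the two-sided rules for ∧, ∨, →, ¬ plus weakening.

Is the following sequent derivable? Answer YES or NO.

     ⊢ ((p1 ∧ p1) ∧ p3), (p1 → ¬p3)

Derivation trace:
[→R]  ⊢ ((p1 ∧ p1) ∧ p3), (p1 → ¬p3)
  [¬R] p1 ⊢ ((p1 ∧ p1) ∧ p3), ¬p3
    [∧R] p1, p3 ⊢ ((p1 ∧ p1) ∧ p3)
      [∧R] p1 ⊢ (p1 ∧ p1)
        [Ax] p1 ⊢ p1
        [Ax] p1 ⊢ p1
      [Ax] p3 ⊢ p3

Result: YES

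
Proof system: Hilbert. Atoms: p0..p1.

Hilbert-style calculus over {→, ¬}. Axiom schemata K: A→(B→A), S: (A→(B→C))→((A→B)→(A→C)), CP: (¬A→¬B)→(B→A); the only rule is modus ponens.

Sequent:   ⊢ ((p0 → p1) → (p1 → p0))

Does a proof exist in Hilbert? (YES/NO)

Truth-table refutation:
  v=00: Γ:[] Δ:[((p0 → p1) → (p1 → p0))=T] refutes=False
  v=01: Γ:[] Δ:[((p0 → p1) → (p1 → p0))=F] refutes=True  ← countermodel

Result: NO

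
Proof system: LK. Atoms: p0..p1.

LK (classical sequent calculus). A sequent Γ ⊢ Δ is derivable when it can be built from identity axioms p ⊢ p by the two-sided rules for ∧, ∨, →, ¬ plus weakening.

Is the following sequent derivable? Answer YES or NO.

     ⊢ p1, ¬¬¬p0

Enumerate valuations to refute Γ ⊢ Δ:
  v=00: Γ:[] Δ:[p1=F, ¬¬¬p0=T] refutes=False
  v=01: Γ:[] Δ:[p1=T, ¬¬¬p0=T] refutes=False
  v=10: Γ:[] Δ:[p1=F, ¬¬¬p0=F] refutes=True  ← countermodel

Result: NO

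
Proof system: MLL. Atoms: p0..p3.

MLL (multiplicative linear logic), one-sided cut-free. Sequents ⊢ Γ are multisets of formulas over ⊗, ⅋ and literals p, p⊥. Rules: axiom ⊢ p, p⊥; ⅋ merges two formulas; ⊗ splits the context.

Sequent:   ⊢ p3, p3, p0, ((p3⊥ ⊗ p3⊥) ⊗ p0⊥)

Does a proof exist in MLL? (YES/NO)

Derivation trace:
[⊗]  ⊢ p3, p3, p0, ((p3⊥ ⊗ p3⊥) ⊗ p0⊥)
  [⊗]  ⊢ p3, p3, (p3⊥ ⊗ p3⊥)
    [Ax]  ⊢ p3, p3⊥
    [Ax]  ⊢ p3, p3⊥
  [Ax]  ⊢ p0, p0⊥

Result: YES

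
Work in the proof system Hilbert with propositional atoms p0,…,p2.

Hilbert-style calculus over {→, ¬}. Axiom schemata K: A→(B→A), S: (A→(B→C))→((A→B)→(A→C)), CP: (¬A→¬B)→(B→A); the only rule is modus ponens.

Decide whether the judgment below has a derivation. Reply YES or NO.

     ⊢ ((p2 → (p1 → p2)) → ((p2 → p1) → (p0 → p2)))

Search for a countermodel by truth-table:
  v=000: Γ:[] Δ:[((p2 → (p1 → p2)) → ((p2 → p1) → (p0 → p2)))=T] refutes=False
  v=001: Γ:[] Δ:[((p2 → (p1 → p2)) → ((p2 → p1) → (p0 → p2)))=T] refutes=False
  v=010: Γ:[] Δ:[((p2 → (p1 → p2)) → ((p2 → p1) → (p0 → p2)))=T] refutes=False
  v=011: Γ:[] Δ:[((p2 → (p1 → p2)) → ((p2 → p1) → (p0 → p2)))=T] refutes=False
  v=100: Γ:[] Δ:[((p2 → (p1 → p2)) → ((p2 → p1) → (p0 → p2)))=F] refutes=True  ← countermodel

Result: NO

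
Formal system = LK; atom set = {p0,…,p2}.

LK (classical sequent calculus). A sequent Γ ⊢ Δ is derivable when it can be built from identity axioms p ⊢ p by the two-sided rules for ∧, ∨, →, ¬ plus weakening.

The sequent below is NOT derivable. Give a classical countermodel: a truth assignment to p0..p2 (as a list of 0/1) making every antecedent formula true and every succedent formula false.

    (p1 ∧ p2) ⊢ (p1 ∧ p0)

Search for a countermodel by truth-table:
  v=000: Γ:[(p1 ∧ p2)=F] Δ:[(p1 ∧ p0)=F] refutes=False
  v=001: Γ:[(p1 ∧ p2)=F] Δ:[(p1 ∧ p0)=F] refutes=False
  v=010: Γ:[(p1 ∧ p2)=F] Δ:[(p1 ∧ p0)=F] refutes=False
  v=011: Γ:[(p1 ∧ p2)=T] Δ:[(p1 ∧ p0)=F] refutes=True  ← countermodel

Result: [0, 1, 1]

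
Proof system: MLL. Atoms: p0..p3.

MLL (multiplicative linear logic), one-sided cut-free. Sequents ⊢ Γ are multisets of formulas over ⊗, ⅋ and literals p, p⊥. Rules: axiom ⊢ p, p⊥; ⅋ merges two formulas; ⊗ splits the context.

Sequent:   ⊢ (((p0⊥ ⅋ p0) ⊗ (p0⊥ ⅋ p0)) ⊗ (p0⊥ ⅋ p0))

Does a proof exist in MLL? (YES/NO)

Derivation trace:
[⊗]  ⊢ (((p0⊥ ⅋ p0) ⊗ (p0⊥ ⅋ p0)) ⊗ (p0⊥ ⅋ p0))
  [⊗]  ⊢ ((p0⊥ ⅋ p0) ⊗ (p0⊥ ⅋ p0))
    [⅋]  ⊢ (p0⊥ ⅋ p0)
      [Ax]  ⊢ p0, p0⊥
    [⅋]  ⊢ (p0⊥ ⅋ p0)
      [Ax]  ⊢ p0, p0⊥
  [⅋]  ⊢ (p0⊥ ⅋ p0)
    [Ax]  ⊢ p0, p0⊥

Result: YES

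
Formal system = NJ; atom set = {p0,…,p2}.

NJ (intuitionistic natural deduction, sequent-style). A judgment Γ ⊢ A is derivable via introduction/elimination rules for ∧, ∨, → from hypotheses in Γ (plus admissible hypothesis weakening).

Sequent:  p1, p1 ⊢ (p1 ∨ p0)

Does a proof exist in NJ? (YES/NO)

Derivation trace:
[∨I₁] p1, p1 ⊢ (p1 ∨ p0)
  [Wk] p1, p1 ⊢ p1
    [Ax] p1 ⊢ p1

Result: YES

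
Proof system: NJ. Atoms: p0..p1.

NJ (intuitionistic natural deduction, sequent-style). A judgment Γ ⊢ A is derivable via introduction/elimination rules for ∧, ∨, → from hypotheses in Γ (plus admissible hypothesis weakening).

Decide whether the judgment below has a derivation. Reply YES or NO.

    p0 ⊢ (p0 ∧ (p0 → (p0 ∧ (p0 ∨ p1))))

Proof tree:
[∧I] p0 ⊢ (p0 ∧ (p0 → (p0 ∧ (p0 ∨ p1))))
  [Ax] p0 ⊢ p0
  [→I]  ⊢ (p0 → (p0 ∧ (p0 ∨ p1)))
    [∧I] p0 ⊢ (p0 ∧ (p0 ∨ p1))
      [Ax] p0 ⊢ p0
      [∨I₁] p0 ⊢ (p0 ∨ p1)
        [Ax] p0 ⊢ p0

Result: YES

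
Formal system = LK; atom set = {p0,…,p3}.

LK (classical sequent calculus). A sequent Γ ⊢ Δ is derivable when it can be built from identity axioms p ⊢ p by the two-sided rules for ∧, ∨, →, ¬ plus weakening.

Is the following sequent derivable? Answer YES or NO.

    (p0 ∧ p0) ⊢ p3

Truth-table refutation:
  v=0000: Γ:[(p0 ∧ p0)=F] Δ:[p3=F] refutes=False
  v=0001: Γ:[(p0 ∧ p0)=F] Δ:[p3=T] refutes=False
  v=0010: Γ:[(p0 ∧ p0)=F] Δ:[p3=F] refutes=False
  v=0011: Γ:[(p0 ∧ p0)=F] Δ:[p3=T] refutes=False
  v=0100: Γ:[(p0 ∧ p0)=F] Δ:[p3=F] refutes=False
  v=0101: Γ:[(p0 ∧ p0)=F] Δ:[p3=T] refutes=False
  v=0110: Γ:[(p0 ∧ p0)=F] Δ:[p3=F] refutes=False
  v=0111: Γ:[(p0 ∧ p0)=F] Δ:[p3=T] refutes=False
  v=1000: Γ:[(p0 ∧ p0)=T] Δ:[p3=F] refutes=True  ← countermodel

Result: NO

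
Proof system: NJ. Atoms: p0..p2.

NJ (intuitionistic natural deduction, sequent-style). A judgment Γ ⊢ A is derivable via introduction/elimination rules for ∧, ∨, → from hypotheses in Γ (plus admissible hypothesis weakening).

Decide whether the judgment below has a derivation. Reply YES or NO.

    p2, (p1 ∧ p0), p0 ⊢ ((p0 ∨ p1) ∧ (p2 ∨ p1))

Derivation (root first):
[∧I] p2, (p1 ∧ p0), p0 ⊢ ((p0 ∨ p1) ∧ (p2 ∨ p1))
  [∨I₁] p0, (p1 ∧ p0), p2 ⊢ (p0 ∨ p1)
    [Wk] p0, (p1 ∧ p0), p2 ⊢ p0
      [Wk] p0, (p1 ∧ p0) ⊢ p0
        [Ax] p0 ⊢ p0
  [∨I₁] p2 ⊢ (p2 ∨ p1)
    [Ax] p2 ⊢ p2

Result: YES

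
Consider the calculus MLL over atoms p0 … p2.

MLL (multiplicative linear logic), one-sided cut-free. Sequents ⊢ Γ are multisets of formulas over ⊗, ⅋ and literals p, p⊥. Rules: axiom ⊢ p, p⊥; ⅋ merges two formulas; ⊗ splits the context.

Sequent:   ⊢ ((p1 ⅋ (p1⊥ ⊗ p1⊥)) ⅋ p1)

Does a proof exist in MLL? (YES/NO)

Proof tree:
[⅋]  ⊢ ((p1 ⅋ (p1⊥ ⊗ p1⊥)) ⅋ p1)
  [⅋]  ⊢ p1, (p1 ⅋ (p1⊥ ⊗ p1⊥))
    [⊗]  ⊢ p1, p1, (p1⊥ ⊗ p1⊥)
      [Ax]  ⊢ p1, p1⊥
      [Ax]  ⊢ p1, p1⊥

Result: YES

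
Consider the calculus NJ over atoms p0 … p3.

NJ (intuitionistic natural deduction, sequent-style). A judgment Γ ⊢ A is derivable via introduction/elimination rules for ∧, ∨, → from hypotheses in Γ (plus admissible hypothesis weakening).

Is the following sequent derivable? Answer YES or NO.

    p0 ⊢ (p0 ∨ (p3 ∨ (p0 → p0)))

Proof tree:
[Wk] p0 ⊢ (p0 ∨ (p3 ∨ (p0 → p0)))
  [∨I₂]  ⊢ (p0 ∨ (p3 ∨ (p0 → p0)))
    [∨I₂]  ⊢ (p3 ∨ (p0 → p0))
      [→I]  ⊢ (p0 → p0)
        [Ax] p0 ⊢ p0

Result: YES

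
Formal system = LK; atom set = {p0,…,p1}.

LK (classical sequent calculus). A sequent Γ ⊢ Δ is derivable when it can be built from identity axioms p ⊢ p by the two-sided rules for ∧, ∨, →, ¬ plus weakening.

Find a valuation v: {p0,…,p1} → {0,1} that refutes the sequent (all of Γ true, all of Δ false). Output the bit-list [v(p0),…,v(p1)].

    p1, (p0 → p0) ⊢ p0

Search for a countermodel by truth-table:
  v=00: Γ:[p1=F, (p0 → p0)=T] Δ:[p0=F] refutes=False
  v=01: Γ:[p1=T, (p0 → p0)=T] Δ:[p0=F] refutes=True  ← countermodel

Result: [0, 1]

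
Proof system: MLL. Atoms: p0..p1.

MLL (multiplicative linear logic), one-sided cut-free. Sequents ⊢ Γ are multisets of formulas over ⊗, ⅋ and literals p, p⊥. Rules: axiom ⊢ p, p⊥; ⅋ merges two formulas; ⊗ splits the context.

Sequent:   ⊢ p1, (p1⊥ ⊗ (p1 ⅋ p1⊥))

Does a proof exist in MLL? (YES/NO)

Derivation trace:
[⊗]  ⊢ p1, (p1⊥ ⊗ (p1 ⅋ p1⊥))
  [Ax]  ⊢ p1, p1⊥
  [⅋]  ⊢ (p1 ⅋ p1⊥)
    [Ax]  ⊢ p1, p1⊥

Result: YES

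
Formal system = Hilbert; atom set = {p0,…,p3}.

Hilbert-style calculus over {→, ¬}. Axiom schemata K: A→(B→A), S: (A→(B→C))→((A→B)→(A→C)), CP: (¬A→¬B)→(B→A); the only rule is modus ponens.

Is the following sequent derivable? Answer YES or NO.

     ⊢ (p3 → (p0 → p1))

Search for a countermodel by truth-table:
  v=0000: Γ:[] Δ:[(p3 → (p0 → p1))=T] refutes=False
  v=0001: Γ:[] Δ:[(p3 → (p0 → p1))=T] refutes=False
  v=0010: Γ:[] Δ:[(p3 → (p0 → p1))=T] refutes=False
  v=0011: Γ:[] Δ:[(p3 → (p0 → p1))=T] refutes=False
  v=0100: Γ:[] Δ:[(p3 → (p0 → p1))=T] refutes=False
  v=0101: Γ:[] Δ:[(p3 → (p0 → p1))=T] refutes=False
  v=0110: Γ:[] Δ:[(p3 → (p0 → p1))=T] refutes=False
  v=0111: Γ:[] Δ:[(p3 → (p0 → p1))=T] refutes=False
  v=1000: Γ:[] Δ:[(p3 → (p0 → p1))=T] refutes=False
  v=1001: Γ:[] Δ:[(p3 → (p0 → p1))=F] refutes=True  ← countermodel

Result: NO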